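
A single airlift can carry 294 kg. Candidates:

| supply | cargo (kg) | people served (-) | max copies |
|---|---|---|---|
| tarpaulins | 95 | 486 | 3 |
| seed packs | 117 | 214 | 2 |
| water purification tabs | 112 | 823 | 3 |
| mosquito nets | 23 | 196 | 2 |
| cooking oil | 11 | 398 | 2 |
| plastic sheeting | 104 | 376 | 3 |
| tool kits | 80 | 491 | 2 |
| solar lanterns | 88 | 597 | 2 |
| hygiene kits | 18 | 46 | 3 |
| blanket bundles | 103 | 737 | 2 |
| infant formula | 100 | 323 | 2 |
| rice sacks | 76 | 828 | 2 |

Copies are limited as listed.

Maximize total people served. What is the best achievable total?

A density-first pass picks 2×mosquito nets + 2×cooking oil + 3×hygiene kits + 2×rice sacks — 2982 at 274 kg.
Dropping 2×mosquito nets and 3×hygiene kits frees 100 kg; slotting in water purification tabs (112 kg) lifts the total to 3275 at 286 kg.
That's the maximum — no swap from here does better than 3275.

3275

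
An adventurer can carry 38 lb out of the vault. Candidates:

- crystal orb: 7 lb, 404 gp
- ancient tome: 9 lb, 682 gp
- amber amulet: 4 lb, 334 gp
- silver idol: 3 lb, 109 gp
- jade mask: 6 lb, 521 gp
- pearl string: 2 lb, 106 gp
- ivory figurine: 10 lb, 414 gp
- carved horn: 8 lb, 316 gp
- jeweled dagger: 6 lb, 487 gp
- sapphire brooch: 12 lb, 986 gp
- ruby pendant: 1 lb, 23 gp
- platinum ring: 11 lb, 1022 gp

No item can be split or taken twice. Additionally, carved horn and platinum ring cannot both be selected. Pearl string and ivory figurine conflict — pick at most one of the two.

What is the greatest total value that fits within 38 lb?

Greedy by ratio would take amber amulet + silver idol + jade mask + pearl string + sapphire brooch + platinum ring: 38 lb used, total 3078.
Dropping amber amulet and silver idol and pearl string frees 9 lb; slotting in ancient tome (9 lb) lifts the total to 3211 at 38 lb.

3211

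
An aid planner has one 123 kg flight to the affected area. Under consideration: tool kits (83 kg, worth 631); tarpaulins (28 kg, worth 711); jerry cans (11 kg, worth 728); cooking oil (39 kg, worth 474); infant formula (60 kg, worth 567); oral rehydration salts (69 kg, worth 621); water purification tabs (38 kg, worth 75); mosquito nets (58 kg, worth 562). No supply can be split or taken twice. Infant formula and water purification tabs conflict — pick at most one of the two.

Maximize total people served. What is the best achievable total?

2070

Density check — jerry cans 66.18, tarpaulins 25.39, cooking oil 12.15 are the best per kg.
Greedy by ratio would take tarpaulins + jerry cans + cooking oil + water purification tabs: 116 kg used, total 1988.
The 77 kg tied up in cooking oil and water purification tabs is better spent on tool kits — total rises to 2070 (122 kg).
No other feasible combination exceeds 2070.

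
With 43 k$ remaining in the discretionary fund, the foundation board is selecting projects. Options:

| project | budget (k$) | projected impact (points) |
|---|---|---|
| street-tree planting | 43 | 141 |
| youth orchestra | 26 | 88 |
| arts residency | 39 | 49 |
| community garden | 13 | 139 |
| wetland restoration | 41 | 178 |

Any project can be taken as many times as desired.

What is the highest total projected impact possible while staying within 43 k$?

Taking 3×community garden: 39 k$ used, 417 in projected impact.
Every other selection either busts 43 k$ or fails to beat 417.

417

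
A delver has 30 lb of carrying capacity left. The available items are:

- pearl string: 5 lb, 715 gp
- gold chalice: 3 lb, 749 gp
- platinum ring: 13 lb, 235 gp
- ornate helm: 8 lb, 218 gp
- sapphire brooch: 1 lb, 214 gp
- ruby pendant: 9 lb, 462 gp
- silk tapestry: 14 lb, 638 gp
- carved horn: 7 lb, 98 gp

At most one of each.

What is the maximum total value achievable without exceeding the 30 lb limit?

A density-first pass picks pearl string + gold chalice + ornate helm + sapphire brooch + ruby pendant — 2358 at 26 lb.
Dropping ornate helm and ruby pendant frees 17 lb; slotting in silk tapestry + carved horn (21 lb) lifts the total to 2414 at 30 lb.
Runner-up pearl string + gold chalice + ornate helm + sapphire brooch + ruby pendant tops out at 2358.

2414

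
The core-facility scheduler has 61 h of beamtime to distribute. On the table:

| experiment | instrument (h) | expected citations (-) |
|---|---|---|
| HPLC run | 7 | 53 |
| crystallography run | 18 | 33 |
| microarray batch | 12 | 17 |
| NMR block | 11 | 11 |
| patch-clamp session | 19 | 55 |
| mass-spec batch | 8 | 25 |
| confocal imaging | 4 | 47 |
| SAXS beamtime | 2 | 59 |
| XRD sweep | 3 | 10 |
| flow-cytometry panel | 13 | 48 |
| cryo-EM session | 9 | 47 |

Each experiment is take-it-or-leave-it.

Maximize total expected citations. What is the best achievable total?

319

The ratio heuristic lands on HPLC run + microarray batch + mass-spec batch + confocal imaging + SAXS beamtime + XRD sweep + flow-cytometry panel + cryo-EM session (306) but leaves 3 h idle.
Dropping microarray batch and mass-spec batch frees 20 h; slotting in patch-clamp session (19 h) lifts the total to 319 at 57 h.
The closest alternative, HPLC run + crystallography run + mass-spec batch + confocal imaging + SAXS beamtime + flow-cytometry panel + cryo-EM session, reaches only 312.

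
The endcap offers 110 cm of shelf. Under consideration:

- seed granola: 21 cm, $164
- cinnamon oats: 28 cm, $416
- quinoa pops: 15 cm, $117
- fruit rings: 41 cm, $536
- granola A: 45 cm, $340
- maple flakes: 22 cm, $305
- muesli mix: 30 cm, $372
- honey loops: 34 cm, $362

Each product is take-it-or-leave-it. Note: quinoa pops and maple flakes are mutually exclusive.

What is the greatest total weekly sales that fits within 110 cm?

Cinnamon oats + fruit rings + muesli mix uses 99 of the 110 cm and totals 1324.
Next best is cinnamon oats + fruit rings + honey loops at 1314 (103 cm) — short by 10.

1324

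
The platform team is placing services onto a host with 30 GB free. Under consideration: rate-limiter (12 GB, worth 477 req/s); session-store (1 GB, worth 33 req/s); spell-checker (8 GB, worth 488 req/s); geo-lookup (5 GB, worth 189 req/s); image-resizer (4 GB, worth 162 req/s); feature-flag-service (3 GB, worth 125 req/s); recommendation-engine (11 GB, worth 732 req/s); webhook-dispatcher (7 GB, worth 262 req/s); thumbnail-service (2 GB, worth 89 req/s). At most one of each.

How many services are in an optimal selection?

5

Optimal total is 1660.
One optimal bundle: spell-checker + geo-lookup + image-resizer + recommendation-engine + thumbnail-service (30 GB).
All optima have 5 services.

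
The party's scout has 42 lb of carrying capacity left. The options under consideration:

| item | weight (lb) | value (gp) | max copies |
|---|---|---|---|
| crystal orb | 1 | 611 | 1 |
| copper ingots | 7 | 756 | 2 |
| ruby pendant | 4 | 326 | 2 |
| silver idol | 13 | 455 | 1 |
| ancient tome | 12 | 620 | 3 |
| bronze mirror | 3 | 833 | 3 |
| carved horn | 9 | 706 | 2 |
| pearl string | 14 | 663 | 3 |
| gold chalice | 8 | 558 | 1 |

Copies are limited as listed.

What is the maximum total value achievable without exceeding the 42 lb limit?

6034

Greedy by ratio would take crystal orb + 2×copper ingots + 2×ruby pendant + 3×bronze mirror + carved horn: 41 lb used, total 5980.
Replace 2×ruby pendant with carved horn: the trade gains 54 net, giving 6034 at 42 lb.
Every other selection either busts 42 lb or exceeds an availability limit or fails to beat 6034.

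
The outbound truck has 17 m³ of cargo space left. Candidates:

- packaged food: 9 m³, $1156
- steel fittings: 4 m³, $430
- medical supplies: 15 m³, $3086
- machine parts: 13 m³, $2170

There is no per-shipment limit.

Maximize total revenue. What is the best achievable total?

Medical supplies uses 15 of the 17 m³ and totals 3086.
The spare 2 m³ is too small for any remaining shipment, and no exchange beats 3086.

3086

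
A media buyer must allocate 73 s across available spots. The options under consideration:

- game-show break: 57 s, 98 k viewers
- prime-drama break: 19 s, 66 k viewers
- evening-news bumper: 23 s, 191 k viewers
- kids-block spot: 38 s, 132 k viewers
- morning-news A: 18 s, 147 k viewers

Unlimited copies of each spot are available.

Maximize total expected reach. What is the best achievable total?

588

Ranking by ratio (expected reach/s): evening-news bumper 8.30, morning-news A 8.17, prime-drama break 3.47.
A density-first pass picks 3×evening-news bumper — 573 at 69 s.
Dropping 3×evening-news bumper frees 69 s; slotting in 4×morning-news A (72 s) lifts the total to 588 at 72 s.
That's the maximum — no swap from here does better than 588.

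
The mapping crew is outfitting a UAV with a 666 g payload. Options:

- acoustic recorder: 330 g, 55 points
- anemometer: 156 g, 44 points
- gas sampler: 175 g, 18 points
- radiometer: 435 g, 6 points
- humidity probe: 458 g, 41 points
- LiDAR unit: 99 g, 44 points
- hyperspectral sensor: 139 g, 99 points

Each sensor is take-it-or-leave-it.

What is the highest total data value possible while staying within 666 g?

Ranking by ratio (data value/g): hyperspectral sensor 0.71, LiDAR unit 0.44, anemometer 0.28, acoustic recorder 0.17.
Anemometer + gas sampler + LiDAR unit + hyperspectral sensor uses 569 of the 666 g and totals 205.
Next best is acoustic recorder + anemometer + hyperspectral sensor at 198 (625 g) — short by 7.

205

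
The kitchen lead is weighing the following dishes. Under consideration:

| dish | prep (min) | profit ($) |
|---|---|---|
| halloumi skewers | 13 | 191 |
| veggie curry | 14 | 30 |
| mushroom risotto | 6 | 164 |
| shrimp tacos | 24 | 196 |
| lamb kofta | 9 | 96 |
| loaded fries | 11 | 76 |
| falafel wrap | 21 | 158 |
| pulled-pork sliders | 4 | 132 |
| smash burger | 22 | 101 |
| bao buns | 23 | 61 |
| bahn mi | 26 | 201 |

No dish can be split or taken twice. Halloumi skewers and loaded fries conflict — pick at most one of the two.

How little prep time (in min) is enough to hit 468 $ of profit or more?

Look for the lowest-prep combination reaching 468.
Taking halloumi skewers + mushroom risotto + pulled-pork sliders gives 487 (≥ 468) for 23 min.
Below 23 min the best achievable stays under 468.

23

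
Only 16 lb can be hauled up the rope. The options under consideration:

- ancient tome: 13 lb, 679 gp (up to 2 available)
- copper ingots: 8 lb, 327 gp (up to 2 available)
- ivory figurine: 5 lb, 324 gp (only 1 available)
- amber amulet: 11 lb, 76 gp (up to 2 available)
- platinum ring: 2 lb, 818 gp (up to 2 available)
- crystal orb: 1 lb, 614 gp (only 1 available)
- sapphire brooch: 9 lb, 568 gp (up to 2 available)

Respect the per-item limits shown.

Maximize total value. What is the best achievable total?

2818

The ratio heuristic lands on ivory figurine + 2×platinum ring + crystal orb (2574) but leaves 6 lb idle.
Replace ivory figurine with sapphire brooch: the trade gains 244 net, giving 2818 at 14 lb.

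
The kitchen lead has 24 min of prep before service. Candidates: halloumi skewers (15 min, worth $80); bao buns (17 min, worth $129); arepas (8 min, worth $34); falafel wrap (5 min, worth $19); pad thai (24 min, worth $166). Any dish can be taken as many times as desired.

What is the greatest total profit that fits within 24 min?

166

Filling by ratio: bao buns + falafel wrap for 148, with 2 min left unused.
The 22 min tied up in bao buns and falafel wrap is better spent on pad thai — total rises to 166 (24 min).
Nothing else within 24 min beats 166.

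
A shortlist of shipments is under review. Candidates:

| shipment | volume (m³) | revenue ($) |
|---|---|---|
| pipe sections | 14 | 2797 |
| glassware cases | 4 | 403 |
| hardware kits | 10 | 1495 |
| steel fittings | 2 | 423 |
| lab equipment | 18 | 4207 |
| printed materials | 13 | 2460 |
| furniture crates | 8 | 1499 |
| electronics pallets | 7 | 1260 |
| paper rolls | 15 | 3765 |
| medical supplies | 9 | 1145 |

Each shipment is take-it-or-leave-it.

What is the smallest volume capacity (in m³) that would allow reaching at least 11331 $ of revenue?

53

Need the lightest bundle worth ≥ 11331.
pipe sections + glassware cases + steel fittings + lab equipment + paper rolls reaches 11595 using 53 m³.
No combination under 53 m³ hits 11331.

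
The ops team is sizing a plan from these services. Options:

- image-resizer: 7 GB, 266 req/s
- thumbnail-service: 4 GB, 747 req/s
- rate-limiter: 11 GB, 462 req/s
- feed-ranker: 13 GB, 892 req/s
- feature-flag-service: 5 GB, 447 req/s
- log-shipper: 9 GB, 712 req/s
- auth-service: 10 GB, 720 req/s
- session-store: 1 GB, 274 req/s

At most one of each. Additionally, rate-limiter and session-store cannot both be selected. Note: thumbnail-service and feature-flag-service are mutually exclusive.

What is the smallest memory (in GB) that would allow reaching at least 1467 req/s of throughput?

14

Look for the lowest-memory combination reaching 1467.
thumbnail-service + auth-service: 1467 throughput at 14 GB.
No combination under 14 GB hits 1467.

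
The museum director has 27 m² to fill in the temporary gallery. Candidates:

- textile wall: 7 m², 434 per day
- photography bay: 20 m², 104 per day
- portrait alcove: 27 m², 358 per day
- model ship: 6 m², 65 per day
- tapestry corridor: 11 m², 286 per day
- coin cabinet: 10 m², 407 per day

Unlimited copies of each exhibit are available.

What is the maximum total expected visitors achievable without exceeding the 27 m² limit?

The ratio ordering already packs tightly: 3×textile wall + model ship, 27 m², 1367.
That's the maximum — no swap from here does better than 1367.

1367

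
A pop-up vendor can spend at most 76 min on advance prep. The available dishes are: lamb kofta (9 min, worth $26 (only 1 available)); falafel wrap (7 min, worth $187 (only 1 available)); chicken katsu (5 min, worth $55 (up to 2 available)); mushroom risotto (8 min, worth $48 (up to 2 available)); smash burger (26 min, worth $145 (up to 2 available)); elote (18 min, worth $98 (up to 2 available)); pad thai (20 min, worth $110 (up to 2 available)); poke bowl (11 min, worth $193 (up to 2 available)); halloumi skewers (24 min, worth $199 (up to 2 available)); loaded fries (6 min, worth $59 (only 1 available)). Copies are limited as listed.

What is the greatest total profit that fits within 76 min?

941

Taking falafel wrap + 2×chicken katsu + 2×poke bowl + halloumi skewers + loaded fries: 69 min used, 941 in profit.
Every other selection either busts 76 min or exceeds an availability limit or fails to beat 941.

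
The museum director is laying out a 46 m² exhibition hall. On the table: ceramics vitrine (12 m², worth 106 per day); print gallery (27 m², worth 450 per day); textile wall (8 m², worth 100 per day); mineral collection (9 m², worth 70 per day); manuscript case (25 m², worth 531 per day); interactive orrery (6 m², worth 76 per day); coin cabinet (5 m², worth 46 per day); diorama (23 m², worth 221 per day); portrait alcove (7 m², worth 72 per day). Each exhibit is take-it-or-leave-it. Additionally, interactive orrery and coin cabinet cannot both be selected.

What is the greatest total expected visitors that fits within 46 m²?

779

By expected visitors per m²: manuscript case 21.24, print gallery 16.67, interactive orrery 12.67 lead.
Best packing: textile wall + manuscript case + interactive orrery + portrait alcove — 46 m², 779 total.
Runner-up textile wall + manuscript case + coin cabinet + portrait alcove tops out at 749.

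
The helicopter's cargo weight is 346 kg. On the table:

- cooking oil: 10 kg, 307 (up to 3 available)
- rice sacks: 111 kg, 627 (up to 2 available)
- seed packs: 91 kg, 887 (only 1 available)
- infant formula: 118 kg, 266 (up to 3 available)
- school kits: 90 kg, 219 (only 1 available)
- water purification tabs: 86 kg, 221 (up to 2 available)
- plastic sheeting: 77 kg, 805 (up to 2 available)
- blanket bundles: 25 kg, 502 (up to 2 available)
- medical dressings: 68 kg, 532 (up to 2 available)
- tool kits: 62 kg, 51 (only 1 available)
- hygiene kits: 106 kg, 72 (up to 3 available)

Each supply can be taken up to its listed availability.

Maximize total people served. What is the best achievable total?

4422

Best packing: 3×cooking oil + seed packs + 2×plastic sheeting + 2×blanket bundles — 325 kg, 4422 total.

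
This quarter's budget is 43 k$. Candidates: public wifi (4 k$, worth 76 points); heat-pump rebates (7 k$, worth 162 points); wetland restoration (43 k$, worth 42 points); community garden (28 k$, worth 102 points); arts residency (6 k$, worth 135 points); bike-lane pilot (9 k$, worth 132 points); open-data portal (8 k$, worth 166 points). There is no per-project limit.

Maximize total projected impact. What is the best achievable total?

976

Greedy by ratio would take 6×heat-pump rebates: 42 k$ used, total 972.
Replace heat-pump rebates with open-data portal: the trade gains 4 net, giving 976 at 43 k$.
No other feasible combination exceeds 976.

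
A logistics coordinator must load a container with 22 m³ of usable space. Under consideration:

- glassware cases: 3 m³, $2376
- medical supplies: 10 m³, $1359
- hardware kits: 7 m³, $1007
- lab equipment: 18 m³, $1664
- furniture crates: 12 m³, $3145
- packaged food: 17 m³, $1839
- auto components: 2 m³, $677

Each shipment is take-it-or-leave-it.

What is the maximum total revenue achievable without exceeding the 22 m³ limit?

6528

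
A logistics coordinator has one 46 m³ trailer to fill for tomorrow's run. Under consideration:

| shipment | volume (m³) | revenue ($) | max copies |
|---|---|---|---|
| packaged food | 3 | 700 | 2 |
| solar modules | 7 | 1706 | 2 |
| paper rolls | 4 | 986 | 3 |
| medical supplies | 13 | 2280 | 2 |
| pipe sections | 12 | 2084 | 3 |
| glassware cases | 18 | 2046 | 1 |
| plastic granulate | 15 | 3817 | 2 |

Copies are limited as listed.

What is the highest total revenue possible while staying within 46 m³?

11312

The ratio heuristic lands on packaged food + 3×paper rolls + 2×plastic granulate (11292) but leaves 1 m³ idle.
The 7 m³ tied up in packaged food and paper rolls is better spent on solar modules — total rises to 11312 (45 m³).
No other feasible combination exceeds 11312.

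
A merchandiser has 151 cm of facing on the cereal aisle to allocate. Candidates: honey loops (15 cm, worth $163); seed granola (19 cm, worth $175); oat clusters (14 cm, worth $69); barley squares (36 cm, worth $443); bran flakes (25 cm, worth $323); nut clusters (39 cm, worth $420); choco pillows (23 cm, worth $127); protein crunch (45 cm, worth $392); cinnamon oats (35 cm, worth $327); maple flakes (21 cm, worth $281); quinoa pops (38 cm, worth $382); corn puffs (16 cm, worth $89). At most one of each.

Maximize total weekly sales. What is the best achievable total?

1712

Filling by ratio: honey loops + oat clusters + barley squares + bran flakes + nut clusters + maple flakes for 1699, with 1 cm left unused.
Dropping oat clusters and nut clusters frees 53 cm; slotting in seed granola + cinnamon oats (54 cm) lifts the total to 1712 at 151 cm.
No other feasible combination exceeds 1712.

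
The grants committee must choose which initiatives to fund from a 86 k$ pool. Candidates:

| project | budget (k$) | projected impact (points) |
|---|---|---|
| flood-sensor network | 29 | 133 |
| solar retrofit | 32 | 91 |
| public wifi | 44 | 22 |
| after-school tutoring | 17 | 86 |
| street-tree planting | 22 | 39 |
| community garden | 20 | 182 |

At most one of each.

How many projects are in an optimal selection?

Best achievable projected impact is 406.
flood-sensor network + solar retrofit + community garden hits 406 at 81 k$.
Every optimal selection uses 3 projects.

3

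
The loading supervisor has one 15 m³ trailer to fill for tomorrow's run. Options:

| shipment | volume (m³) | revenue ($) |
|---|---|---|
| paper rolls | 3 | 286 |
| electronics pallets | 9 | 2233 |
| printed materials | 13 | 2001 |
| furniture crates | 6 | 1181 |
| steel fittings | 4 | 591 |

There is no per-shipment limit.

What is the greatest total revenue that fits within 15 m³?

Electronics pallets + furniture crates uses 15 of the 15 m³ and totals 3414.
Every other selection either busts 15 m³ or fails to beat 3414.

3414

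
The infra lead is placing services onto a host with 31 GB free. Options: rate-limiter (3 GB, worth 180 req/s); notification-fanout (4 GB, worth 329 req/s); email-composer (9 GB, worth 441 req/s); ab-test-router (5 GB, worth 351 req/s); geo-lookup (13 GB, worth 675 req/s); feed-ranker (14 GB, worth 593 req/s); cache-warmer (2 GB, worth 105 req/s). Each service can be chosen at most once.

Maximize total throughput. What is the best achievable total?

1796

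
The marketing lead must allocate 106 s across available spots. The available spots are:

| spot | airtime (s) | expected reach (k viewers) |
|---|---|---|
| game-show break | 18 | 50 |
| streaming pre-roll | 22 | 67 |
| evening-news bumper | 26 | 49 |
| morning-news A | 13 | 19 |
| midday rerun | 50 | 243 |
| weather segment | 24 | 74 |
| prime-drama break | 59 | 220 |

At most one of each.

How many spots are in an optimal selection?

4

The maximum expected reach within 106 s is 386.
For example game-show break + morning-news A + midday rerun + weather segment achieves it, using 105 s.
Every optimal selection uses 4 spots.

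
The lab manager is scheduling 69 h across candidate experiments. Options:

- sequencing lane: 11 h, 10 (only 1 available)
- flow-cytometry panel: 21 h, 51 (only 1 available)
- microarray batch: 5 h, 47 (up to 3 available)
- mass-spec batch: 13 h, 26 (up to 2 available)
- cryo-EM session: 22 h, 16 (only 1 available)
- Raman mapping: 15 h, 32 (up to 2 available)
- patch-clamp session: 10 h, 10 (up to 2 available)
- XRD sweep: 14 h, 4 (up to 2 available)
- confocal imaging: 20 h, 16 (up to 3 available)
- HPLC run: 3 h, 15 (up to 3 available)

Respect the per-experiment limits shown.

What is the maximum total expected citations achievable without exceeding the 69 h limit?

276

Density check — microarray batch 9.40, HPLC run 5.00, flow-cytometry panel 2.43 are the best per h.
The ratio heuristic lands on flow-cytometry panel + 3×microarray batch + Raman mapping + 3×HPLC run (269) but leaves 9 h idle.
Dropping flow-cytometry panel frees 21 h; slotting in mass-spec batch + Raman mapping (28 h) lifts the total to 276 at 67 h.
Nothing else within 69 h beats 276.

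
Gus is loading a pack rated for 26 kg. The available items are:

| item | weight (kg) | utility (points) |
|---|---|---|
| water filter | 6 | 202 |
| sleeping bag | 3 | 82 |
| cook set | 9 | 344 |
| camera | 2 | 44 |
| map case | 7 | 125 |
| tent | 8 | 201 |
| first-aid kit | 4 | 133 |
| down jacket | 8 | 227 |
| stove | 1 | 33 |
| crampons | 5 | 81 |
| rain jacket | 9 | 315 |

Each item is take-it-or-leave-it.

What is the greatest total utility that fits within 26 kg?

907

A density-first pass picks water filter + cook set + stove + rain jacket — 894 at 25 kg.
Replace water filter with sleeping bag + first-aid kit: the trade gains 13 net, giving 907 at 26 kg.
No other feasible combination exceeds 907.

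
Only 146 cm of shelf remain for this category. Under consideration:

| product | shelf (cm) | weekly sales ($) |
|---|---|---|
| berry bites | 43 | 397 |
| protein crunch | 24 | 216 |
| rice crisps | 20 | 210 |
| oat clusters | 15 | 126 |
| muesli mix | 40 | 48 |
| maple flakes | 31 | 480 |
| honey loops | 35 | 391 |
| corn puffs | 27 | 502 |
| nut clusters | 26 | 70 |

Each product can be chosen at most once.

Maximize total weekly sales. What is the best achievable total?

Filling by ratio: protein crunch + rice crisps + maple flakes + honey loops + corn puffs for 1799, with 9 cm left unused.
Dropping honey loops frees 35 cm; slotting in berry bites (43 cm) lifts the total to 1805 at 145 cm.
That's the maximum — no swap from here does better than 1805.

1805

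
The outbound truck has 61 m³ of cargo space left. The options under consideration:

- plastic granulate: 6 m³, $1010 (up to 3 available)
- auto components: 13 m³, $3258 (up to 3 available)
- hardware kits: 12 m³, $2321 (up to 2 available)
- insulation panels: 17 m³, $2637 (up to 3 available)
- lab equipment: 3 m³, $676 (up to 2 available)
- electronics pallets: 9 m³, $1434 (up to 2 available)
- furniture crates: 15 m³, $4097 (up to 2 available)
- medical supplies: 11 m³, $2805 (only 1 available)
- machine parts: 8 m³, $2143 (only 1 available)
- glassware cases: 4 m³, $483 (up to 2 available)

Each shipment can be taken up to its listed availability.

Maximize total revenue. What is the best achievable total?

15609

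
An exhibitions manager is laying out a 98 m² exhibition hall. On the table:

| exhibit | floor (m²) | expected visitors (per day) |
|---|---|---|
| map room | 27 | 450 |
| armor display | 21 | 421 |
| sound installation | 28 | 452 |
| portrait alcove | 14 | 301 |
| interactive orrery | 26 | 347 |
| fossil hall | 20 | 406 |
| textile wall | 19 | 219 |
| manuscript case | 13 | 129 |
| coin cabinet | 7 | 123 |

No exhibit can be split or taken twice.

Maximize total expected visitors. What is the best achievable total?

A density-first pass picks map room + armor display + portrait alcove + fossil hall + coin cabinet — 1701 at 89 m².
Dropping fossil hall frees 20 m²; slotting in sound installation (28 m²) lifts the total to 1747 at 97 m².
That's the maximum — no swap from here does better than 1747.

1747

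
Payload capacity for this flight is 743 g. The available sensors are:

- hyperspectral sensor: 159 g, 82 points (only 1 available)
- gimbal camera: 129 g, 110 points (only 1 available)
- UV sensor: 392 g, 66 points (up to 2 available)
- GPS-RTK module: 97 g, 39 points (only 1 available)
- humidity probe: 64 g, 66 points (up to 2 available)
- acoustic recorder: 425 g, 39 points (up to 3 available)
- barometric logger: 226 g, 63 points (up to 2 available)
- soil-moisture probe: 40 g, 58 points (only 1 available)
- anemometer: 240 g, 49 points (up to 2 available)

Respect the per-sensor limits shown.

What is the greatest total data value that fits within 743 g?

445

Greedy by ratio would take hyperspectral sensor + gimbal camera + GPS-RTK module + 2×humidity probe + soil-moisture probe: 553 g used, total 421.
Dropping GPS-RTK module frees 97 g; slotting in barometric logger (226 g) lifts the total to 445 at 682 g.
No other feasible combination exceeds 445.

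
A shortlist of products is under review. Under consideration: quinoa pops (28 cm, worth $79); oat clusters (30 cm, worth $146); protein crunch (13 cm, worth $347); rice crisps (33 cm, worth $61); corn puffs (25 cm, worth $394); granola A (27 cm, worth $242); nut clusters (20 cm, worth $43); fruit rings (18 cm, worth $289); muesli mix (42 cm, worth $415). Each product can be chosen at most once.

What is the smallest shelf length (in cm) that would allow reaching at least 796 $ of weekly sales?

56

Minimise cm subject to total weekly sales ≥ 796.
protein crunch + corn puffs + fruit rings: 1030 weekly sales at 56 cm.
Below 56 cm the best achievable stays under 796.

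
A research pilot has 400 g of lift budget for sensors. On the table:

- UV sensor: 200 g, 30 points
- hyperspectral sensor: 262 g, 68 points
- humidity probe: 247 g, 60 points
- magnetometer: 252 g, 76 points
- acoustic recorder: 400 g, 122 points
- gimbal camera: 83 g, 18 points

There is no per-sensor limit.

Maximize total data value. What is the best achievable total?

Ranking by ratio (data value/g): acoustic recorder 0.30, magnetometer 0.30, hyperspectral sensor 0.26.
Acoustic recorder uses 400 of the 400 g and totals 122.

122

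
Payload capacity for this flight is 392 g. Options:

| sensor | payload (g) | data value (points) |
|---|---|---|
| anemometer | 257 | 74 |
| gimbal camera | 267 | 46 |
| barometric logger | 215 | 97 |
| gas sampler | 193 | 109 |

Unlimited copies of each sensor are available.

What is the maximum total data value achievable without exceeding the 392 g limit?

218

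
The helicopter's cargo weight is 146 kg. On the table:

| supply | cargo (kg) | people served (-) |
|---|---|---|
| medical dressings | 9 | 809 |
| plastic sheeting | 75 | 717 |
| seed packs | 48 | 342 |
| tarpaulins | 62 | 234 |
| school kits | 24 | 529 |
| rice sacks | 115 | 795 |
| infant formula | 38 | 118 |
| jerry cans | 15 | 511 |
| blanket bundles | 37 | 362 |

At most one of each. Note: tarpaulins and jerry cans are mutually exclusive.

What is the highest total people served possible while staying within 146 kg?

By people served per kg: medical dressings 89.89, jerry cans 34.07, school kits 22.04, blanket bundles 9.78 lead.
A density-first pass picks medical dressings + seed packs + school kits + jerry cans + blanket bundles — 2553 at 133 kg.
The 85 kg tied up in seed packs and blanket bundles is better spent on plastic sheeting — total rises to 2566 (123 kg).
The closest alternative, medical dressings + seed packs + school kits + jerry cans + blanket bundles, reaches only 2553.

2566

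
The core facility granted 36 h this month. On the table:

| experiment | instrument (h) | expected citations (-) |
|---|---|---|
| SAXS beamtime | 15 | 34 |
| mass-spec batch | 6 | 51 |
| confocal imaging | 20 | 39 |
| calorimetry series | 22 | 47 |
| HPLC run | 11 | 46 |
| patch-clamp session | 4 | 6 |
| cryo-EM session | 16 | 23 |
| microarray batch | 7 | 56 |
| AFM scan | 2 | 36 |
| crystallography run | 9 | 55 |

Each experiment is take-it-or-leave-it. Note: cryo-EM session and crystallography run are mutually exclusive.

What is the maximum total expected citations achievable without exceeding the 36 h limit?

244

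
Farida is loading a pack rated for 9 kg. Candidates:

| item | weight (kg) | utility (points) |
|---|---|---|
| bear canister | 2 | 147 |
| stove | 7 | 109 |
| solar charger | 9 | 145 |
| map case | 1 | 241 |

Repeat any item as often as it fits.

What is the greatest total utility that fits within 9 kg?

9×map case uses 9 of the 9 kg and totals 2169.

2169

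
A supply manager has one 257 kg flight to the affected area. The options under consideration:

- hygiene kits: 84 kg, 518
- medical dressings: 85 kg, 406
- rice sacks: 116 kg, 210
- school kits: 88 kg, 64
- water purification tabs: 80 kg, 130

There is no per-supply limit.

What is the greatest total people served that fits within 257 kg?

Ranking by ratio (people served/kg): hygiene kits 6.17, medical dressings 4.78, rice sacks 1.81, water purification tabs 1.62.
Taking 3×hygiene kits: 252 kg used, 1554 in people served.

1554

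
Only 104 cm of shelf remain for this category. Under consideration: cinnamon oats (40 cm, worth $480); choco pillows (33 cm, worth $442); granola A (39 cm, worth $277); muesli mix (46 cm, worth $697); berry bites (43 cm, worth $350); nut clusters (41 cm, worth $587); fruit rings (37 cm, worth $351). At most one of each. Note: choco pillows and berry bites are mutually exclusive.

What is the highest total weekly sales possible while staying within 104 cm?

Muesli mix + nut clusters uses 87 of the 104 cm and totals 1284.
No other feasible combination exceeds 1284.

1284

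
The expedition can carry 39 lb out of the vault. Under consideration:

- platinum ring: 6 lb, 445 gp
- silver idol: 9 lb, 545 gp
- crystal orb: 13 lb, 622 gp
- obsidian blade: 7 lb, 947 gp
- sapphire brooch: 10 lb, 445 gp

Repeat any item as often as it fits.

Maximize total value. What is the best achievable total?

4735

Best packing: 5×obsidian blade — 35 lb, 4735 total.
No other feasible combination exceeds 4735.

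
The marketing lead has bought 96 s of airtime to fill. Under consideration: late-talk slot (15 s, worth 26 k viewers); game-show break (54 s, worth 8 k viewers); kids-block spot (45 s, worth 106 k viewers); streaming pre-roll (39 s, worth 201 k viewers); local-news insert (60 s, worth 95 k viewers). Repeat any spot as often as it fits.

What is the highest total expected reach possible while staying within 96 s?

Late-talk slot + 2×streaming pre-roll uses 93 of the 96 s and totals 428.

428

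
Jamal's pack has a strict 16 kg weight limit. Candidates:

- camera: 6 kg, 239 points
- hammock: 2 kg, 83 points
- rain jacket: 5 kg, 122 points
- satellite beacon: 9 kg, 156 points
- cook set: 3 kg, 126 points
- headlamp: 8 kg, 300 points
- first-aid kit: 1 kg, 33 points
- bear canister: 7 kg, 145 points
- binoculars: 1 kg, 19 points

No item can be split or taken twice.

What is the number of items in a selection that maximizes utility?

Optimal total is 622.
One optimal bundle: camera + hammock + headlamp (16 kg).
Any selection reaching 622 contains exactly 3 items.

3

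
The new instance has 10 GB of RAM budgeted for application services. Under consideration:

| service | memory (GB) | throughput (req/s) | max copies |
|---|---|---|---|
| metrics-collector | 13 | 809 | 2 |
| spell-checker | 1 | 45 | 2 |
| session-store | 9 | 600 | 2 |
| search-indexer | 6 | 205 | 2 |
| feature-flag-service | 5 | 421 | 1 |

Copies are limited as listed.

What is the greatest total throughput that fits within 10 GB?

Taking the top-ratio services first gives 2×spell-checker + feature-flag-service for 511 (7 GB).
Dropping spell-checker and feature-flag-service frees 6 GB; slotting in session-store (9 GB) lifts the total to 645 at 10 GB.

645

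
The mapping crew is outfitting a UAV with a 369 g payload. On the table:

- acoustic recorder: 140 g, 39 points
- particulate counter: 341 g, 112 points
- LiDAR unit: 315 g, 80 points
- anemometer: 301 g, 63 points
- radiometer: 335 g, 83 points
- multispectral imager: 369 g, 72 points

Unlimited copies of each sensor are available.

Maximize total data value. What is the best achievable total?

112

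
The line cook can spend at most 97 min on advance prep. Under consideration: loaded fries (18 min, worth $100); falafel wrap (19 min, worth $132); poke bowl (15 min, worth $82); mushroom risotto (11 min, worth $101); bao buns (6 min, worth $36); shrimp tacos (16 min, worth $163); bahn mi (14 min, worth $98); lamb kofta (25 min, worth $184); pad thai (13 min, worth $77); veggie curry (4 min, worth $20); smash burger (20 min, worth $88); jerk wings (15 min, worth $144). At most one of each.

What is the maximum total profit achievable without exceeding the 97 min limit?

Filling by ratio: mushroom risotto + bao buns + shrimp tacos + bahn mi + lamb kofta + veggie curry + jerk wings for 746, with 6 min left unused.
Dropping bahn mi frees 14 min; slotting in falafel wrap (19 min) lifts the total to 780 at 96 min.

780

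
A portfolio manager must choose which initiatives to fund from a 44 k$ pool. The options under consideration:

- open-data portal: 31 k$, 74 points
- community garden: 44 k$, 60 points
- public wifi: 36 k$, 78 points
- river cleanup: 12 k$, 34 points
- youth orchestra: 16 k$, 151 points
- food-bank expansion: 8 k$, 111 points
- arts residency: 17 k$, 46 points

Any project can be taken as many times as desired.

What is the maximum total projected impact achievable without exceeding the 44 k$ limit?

555

Taking 5×food-bank expansion: 40 k$ used, 555 in projected impact.
That's the maximum — no swap from here does better than 555.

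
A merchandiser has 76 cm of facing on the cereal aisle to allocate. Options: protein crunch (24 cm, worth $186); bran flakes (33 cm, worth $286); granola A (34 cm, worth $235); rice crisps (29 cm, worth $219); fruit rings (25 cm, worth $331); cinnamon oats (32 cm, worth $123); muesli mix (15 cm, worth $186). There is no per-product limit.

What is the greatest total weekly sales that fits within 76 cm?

993

The ratio ordering already packs tightly: 3×fruit rings, 75 cm, 993.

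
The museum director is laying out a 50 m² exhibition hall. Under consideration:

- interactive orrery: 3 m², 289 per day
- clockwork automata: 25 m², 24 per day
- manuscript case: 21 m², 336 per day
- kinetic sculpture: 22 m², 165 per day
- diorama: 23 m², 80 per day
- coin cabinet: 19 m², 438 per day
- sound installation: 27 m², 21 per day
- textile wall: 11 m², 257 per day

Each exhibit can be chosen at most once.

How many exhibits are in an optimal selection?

3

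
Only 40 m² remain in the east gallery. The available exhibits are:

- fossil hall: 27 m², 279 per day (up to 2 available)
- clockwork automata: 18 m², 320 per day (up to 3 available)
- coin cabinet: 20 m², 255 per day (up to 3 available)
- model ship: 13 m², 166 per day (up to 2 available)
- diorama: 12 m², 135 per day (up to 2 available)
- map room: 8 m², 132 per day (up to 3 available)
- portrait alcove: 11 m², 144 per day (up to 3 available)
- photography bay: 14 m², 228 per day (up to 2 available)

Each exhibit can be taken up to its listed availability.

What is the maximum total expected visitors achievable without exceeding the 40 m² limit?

680

Ranking by ratio (expected visitors/m²): clockwork automata 17.78, map room 16.50, photography bay 16.29, portrait alcove 13.09.
Filling by ratio: 2×clockwork automata for 640, with 4 m² left unused.
Replace clockwork automata with map room + photography bay: the trade gains 40 net, giving 680 at 40 m².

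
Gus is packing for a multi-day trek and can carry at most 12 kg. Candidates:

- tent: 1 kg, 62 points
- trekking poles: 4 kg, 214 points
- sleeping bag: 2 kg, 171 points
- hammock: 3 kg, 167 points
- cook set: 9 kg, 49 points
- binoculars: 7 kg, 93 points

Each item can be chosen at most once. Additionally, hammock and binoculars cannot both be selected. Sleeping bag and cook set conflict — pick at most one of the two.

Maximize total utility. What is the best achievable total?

Tent + trekking poles + sleeping bag + hammock uses 10 of the 12 kg and totals 614.

614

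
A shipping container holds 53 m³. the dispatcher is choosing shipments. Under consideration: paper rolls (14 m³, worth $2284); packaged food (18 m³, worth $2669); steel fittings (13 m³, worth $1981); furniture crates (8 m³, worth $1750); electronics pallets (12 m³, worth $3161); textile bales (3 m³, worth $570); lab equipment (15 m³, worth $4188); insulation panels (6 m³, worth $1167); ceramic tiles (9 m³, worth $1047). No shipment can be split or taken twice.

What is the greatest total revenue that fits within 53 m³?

Ranking by ratio (revenue/m³): lab equipment 279.20, electronics pallets 263.42, furniture crates 218.75.
Taking the top-ratio shipments first gives furniture crates + electronics pallets + textile bales + lab equipment + insulation panels + ceramic tiles for 11883 (53 m³).
Replace insulation panels and ceramic tiles with paper rolls: the trade gains 70 net, giving 11953 at 52 m³.
Next best is furniture crates + electronics pallets + textile bales + lab equipment + insulation panels + ceramic tiles at 11883 (53 m³) — short by 70.

11953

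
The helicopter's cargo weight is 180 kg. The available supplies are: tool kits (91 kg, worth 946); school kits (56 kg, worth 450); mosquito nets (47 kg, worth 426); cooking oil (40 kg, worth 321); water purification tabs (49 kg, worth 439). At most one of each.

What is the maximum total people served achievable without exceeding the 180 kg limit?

1706

Density check — tool kits 10.40, mosquito nets 9.06, water purification tabs 8.96, school kits 8.04 are the best per kg.
The ratio heuristic lands on tool kits + mosquito nets + cooking oil (1693) but leaves 2 kg idle.
Dropping mosquito nets frees 47 kg; slotting in water purification tabs (49 kg) lifts the total to 1706 at 180 kg.
Next best is tool kits + mosquito nets + cooking oil at 1693 (178 kg) — short by 13.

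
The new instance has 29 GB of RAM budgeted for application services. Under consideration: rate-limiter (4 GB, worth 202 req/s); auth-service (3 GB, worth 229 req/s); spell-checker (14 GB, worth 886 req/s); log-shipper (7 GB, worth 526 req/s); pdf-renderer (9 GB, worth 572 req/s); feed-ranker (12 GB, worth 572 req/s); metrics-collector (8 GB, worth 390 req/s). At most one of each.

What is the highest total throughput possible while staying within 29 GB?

1843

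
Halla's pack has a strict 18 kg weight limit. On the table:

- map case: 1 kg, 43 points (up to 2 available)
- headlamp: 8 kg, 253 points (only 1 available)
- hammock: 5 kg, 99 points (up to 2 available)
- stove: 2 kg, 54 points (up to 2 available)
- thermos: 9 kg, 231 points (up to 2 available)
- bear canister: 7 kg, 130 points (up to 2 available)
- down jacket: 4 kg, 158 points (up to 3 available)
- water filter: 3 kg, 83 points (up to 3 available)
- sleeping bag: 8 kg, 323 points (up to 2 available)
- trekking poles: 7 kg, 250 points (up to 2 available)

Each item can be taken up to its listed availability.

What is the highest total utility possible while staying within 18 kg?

Ranking by ratio (utility/kg): map case 43.00, sleeping bag 40.38, down jacket 39.50.
2×map case + 2×sleeping bag uses 18 of the 18 kg and totals 732.
Nothing else within 18 kg beats 732.

732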